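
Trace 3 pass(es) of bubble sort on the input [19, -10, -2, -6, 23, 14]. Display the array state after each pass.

After pass 1: [-10, -2, -6, 19, 14, 23] (4 swaps)
After pass 2: [-10, -6, -2, 14, 19, 23] (2 swaps)
After pass 3: [-10, -6, -2, 14, 19, 23] (0 swaps)
Total swaps: 6


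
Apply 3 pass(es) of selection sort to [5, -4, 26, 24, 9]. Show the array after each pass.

Pass 1: Select minimum -4 at index 1, swap -> [-4, 5, 26, 24, 9]
Pass 2: Select minimum 5 at index 1, swap -> [-4, 5, 26, 24, 9]
Pass 3: Select minimum 9 at index 4, swap -> [-4, 5, 9, 24, 26]


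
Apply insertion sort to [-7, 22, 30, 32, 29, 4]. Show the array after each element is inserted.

First element -7 is already 'sorted'
Insert 22: shifted 0 elements -> [-7, 22, 30, 32, 29, 4]
Insert 30: shifted 0 elements -> [-7, 22, 30, 32, 29, 4]
Insert 32: shifted 0 elements -> [-7, 22, 30, 32, 29, 4]
Insert 29: shifted 2 elements -> [-7, 22, 29, 30, 32, 4]
Insert 4: shifted 4 elements -> [-7, 4, 22, 29, 30, 32]


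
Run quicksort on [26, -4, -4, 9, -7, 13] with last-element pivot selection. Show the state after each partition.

Partition 1: pivot=13 at index 4 -> [-4, -4, 9, -7, 13, 26]
Partition 2: pivot=-7 at index 0 -> [-7, -4, 9, -4, 13, 26]
Partition 3: pivot=-4 at index 2 -> [-7, -4, -4, 9, 13, 26]


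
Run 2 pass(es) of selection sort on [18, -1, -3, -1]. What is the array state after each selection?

Pass 1: Select minimum -3 at index 2, swap -> [-3, -1, 18, -1]
Pass 2: Select minimum -1 at index 1, swap -> [-3, -1, 18, -1]


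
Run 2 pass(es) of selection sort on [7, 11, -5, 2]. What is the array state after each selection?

Pass 1: Select minimum -5 at index 2, swap -> [-5, 11, 7, 2]
Pass 2: Select minimum 2 at index 3, swap -> [-5, 2, 7, 11]


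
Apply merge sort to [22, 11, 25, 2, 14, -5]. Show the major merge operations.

Divide and conquer:
  Merge [11] + [25] -> [11, 25]
  Merge [22] + [11, 25] -> [11, 22, 25]
  Merge [14] + [-5] -> [-5, 14]
  Merge [2] + [-5, 14] -> [-5, 2, 14]
  Merge [11, 22, 25] + [-5, 2, 14] -> [-5, 2, 11, 14, 22, 25]


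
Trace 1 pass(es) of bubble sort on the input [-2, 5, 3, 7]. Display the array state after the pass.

After pass 1: [-2, 3, 5, 7] (1 swaps)
Total swaps: 1


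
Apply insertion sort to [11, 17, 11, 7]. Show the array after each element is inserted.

First element 11 is already 'sorted'
Insert 17: shifted 0 elements -> [11, 17, 11, 7]
Insert 11: shifted 1 elements -> [11, 11, 17, 7]
Insert 7: shifted 3 elements -> [7, 11, 11, 17]


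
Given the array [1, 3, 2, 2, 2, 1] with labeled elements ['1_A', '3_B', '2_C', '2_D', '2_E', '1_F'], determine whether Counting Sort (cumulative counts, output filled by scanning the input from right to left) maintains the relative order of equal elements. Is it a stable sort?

Trace Counting Sort on the labeled array (the key is the number; the letter only tracks identity):
  Counts for values 0..3: [0, 2, 3, 1]
  Cumulative counts: [0, 2, 5, 6]
  Scan right to left: place 1_F at output index 1
  Scan right to left: place 2_E at output index 4
  Scan right to left: place 2_D at output index 3
  Scan right to left: place 2_C at output index 2
  Scan right to left: place 3_B at output index 5
  Scan right to left: place 1_A at output index 0
  Output: [1_A, 1_F, 2_C, 2_D, 2_E, 3_B]
Equal keys:
  value 1: originally 1_A, 1_F; after sorting 1_A, 1_F -> order preserved
  value 2: originally 2_C, 2_D, 2_E; after sorting 2_C, 2_D, 2_E -> order preserved
All equal keys kept their original relative order. Counting Sort is stable: scanning the input right to left with decreasing cumulative counts places later duplicates at later output positions.
Answer: Stable


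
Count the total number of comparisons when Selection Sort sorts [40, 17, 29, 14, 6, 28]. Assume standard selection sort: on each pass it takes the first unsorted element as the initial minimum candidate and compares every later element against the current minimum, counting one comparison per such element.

Pass 1: scan indices 1..5 for the minimum = 5 comparison(s); min is 6, place at index 0 -> [6, 17, 29, 14, 40, 28]
Pass 2: scan indices 2..5 for the minimum = 4 comparison(s); min is 14, place at index 1 -> [6, 14, 29, 17, 40, 28]
Pass 3: scan indices 3..5 for the minimum = 3 comparison(s); min is 17, place at index 2 -> [6, 14, 17, 29, 40, 28]
Pass 4: scan indices 4..5 for the minimum = 2 comparison(s); min is 28, place at index 3 -> [6, 14, 17, 28, 40, 29]
Pass 5: scan indices 5..5 for the minimum = 1 comparison(s); min is 29, place at index 4 -> [6, 14, 17, 28, 29, 40]
Selection sort always scans the whole unsorted suffix, so the count is (n-1) + (n-2) + ... + 1 = n(n-1)/2 = 6*5/2 = 15 regardless of the input order.
Total comparisons: 5 + 4 + 3 + 2 + 1 = 15


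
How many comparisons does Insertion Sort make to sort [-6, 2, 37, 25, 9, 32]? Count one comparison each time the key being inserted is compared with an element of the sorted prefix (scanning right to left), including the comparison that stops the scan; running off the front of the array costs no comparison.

Insert 2: -6 <= 2 (stop) = 1 comparison(s) -> [-6, 2, 37, 25, 9, 32]
Insert 37: 2 <= 37 (stop) = 1 comparison(s) -> [-6, 2, 37, 25, 9, 32]
Insert 25: 37 > 25 (shift), 2 <= 25 (stop) = 2 comparison(s) -> [-6, 2, 25, 37, 9, 32]
Insert 9: 37 > 9 (shift), 25 > 9 (shift), 2 <= 9 (stop) = 3 comparison(s) -> [-6, 2, 9, 25, 37, 32]
Insert 32: 37 > 32 (shift), 25 <= 32 (stop) = 2 comparison(s) -> [-6, 2, 9, 25, 32, 37]
Total comparisons: 1 + 1 + 2 + 3 + 2 = 9


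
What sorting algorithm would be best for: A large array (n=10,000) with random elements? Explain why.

Best choice: Quicksort or Mergesort
Reason: Both have O(n log n) average case; quicksort has lower constant factors


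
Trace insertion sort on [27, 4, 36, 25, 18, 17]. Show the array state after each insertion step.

First element 27 is already 'sorted'
Insert 4: shifted 1 elements -> [4, 27, 36, 25, 18, 17]
Insert 36: shifted 0 elements -> [4, 27, 36, 25, 18, 17]
Insert 25: shifted 2 elements -> [4, 25, 27, 36, 18, 17]
Insert 18: shifted 3 elements -> [4, 18, 25, 27, 36, 17]
Insert 17: shifted 4 elements -> [4, 17, 18, 25, 27, 36]


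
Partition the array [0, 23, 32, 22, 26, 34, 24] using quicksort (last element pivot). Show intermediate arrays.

Partition 1: pivot=24 at index 3 -> [0, 23, 22, 24, 26, 34, 32]
Partition 2: pivot=22 at index 1 -> [0, 22, 23, 24, 26, 34, 32]
Partition 3: pivot=32 at index 5 -> [0, 22, 23, 24, 26, 32, 34]


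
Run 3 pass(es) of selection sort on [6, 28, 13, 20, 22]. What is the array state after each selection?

Pass 1: Select minimum 6 at index 0, swap -> [6, 28, 13, 20, 22]
Pass 2: Select minimum 13 at index 2, swap -> [6, 13, 28, 20, 22]
Pass 3: Select minimum 20 at index 3, swap -> [6, 13, 20, 28, 22]


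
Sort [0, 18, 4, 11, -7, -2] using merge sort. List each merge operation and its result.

Divide and conquer:
  Merge [18] + [4] -> [4, 18]
  Merge [0] + [4, 18] -> [0, 4, 18]
  Merge [-7] + [-2] -> [-7, -2]
  Merge [11] + [-7, -2] -> [-7, -2, 11]
  Merge [0, 4, 18] + [-7, -2, 11] -> [-7, -2, 0, 4, 11, 18]


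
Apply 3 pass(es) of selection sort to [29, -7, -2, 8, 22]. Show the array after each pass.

Pass 1: Select minimum -7 at index 1, swap -> [-7, 29, -2, 8, 22]
Pass 2: Select minimum -2 at index 2, swap -> [-7, -2, 29, 8, 22]
Pass 3: Select minimum 8 at index 3, swap -> [-7, -2, 8, 29, 22]


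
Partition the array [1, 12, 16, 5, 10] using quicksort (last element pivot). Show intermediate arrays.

Partition 1: pivot=10 at index 2 -> [1, 5, 10, 12, 16]
Partition 2: pivot=5 at index 1 -> [1, 5, 10, 12, 16]
Partition 3: pivot=16 at index 4 -> [1, 5, 10, 12, 16]


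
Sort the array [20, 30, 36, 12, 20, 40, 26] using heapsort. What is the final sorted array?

Build heap: [40, 30, 36, 12, 20, 20, 26]
Extract 40: [36, 30, 26, 12, 20, 20, 40]
Extract 36: [30, 20, 26, 12, 20, 36, 40]
Extract 30: [26, 20, 20, 12, 30, 36, 40]
Extract 26: [20, 12, 20, 26, 30, 36, 40]
Extract 20: [20, 12, 20, 26, 30, 36, 40]
Extract 20: [12, 20, 20, 26, 30, 36, 40]


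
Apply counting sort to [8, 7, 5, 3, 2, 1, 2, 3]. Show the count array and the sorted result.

Count array: [0, 1, 2, 2, 0, 1, 0, 1, 1]
(count[i] = number of elements equal to i)
Cumulative count: [0, 1, 3, 5, 5, 6, 6, 7, 8]
Sorted: [1, 2, 2, 3, 3, 5, 7, 8]


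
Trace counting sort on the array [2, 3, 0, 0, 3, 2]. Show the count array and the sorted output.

Count array: [2, 0, 2, 2]
(count[i] = number of elements equal to i)
Cumulative count: [2, 2, 4, 6]
Sorted: [0, 0, 2, 2, 3, 3]


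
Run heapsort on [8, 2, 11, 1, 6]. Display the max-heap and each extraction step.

Build heap: [11, 6, 8, 1, 2]
Extract 11: [8, 6, 2, 1, 11]
Extract 8: [6, 1, 2, 8, 11]
Extract 6: [2, 1, 6, 8, 11]
Extract 2: [1, 2, 6, 8, 11]


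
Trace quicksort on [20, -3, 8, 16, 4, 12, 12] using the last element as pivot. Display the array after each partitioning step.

Partition 1: pivot=12 at index 4 -> [-3, 8, 4, 12, 12, 16, 20]
Partition 2: pivot=12 at index 3 -> [-3, 8, 4, 12, 12, 16, 20]
Partition 3: pivot=4 at index 1 -> [-3, 4, 8, 12, 12, 16, 20]
Partition 4: pivot=20 at index 6 -> [-3, 4, 8, 12, 12, 16, 20]


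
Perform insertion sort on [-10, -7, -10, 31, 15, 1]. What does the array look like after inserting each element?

First element -10 is already 'sorted'
Insert -7: shifted 0 elements -> [-10, -7, -10, 31, 15, 1]
Insert -10: shifted 1 elements -> [-10, -10, -7, 31, 15, 1]
Insert 31: shifted 0 elements -> [-10, -10, -7, 31, 15, 1]
Insert 15: shifted 1 elements -> [-10, -10, -7, 15, 31, 1]
Insert 1: shifted 2 elements -> [-10, -10, -7, 1, 15, 31]


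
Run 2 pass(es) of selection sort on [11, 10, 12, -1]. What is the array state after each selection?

Pass 1: Select minimum -1 at index 3, swap -> [-1, 10, 12, 11]
Pass 2: Select minimum 10 at index 1, swap -> [-1, 10, 12, 11]


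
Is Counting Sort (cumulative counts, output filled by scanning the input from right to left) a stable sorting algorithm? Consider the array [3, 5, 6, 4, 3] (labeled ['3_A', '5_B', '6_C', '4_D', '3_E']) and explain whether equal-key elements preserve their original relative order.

Trace Counting Sort on the labeled array (the key is the number; the letter only tracks identity):
  Counts for values 0..6: [0, 0, 0, 2, 1, 1, 1]
  Cumulative counts: [0, 0, 0, 2, 3, 4, 5]
  Scan right to left: place 3_E at output index 1
  Scan right to left: place 4_D at output index 2
  Scan right to left: place 6_C at output index 4
  Scan right to left: place 5_B at output index 3
  Scan right to left: place 3_A at output index 0
  Output: [3_A, 3_E, 4_D, 5_B, 6_C]
Equal keys:
  value 3: originally 3_A, 3_E; after sorting 3_A, 3_E -> order preserved
All equal keys kept their original relative order. Counting Sort is stable: scanning the input right to left with decreasing cumulative counts places later duplicates at later output positions.
Answer: Stable


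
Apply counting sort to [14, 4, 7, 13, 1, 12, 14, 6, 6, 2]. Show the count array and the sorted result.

Count array: [0, 1, 1, 0, 1, 0, 2, 1, 0, 0, 0, 0, 1, 1, 2]
(count[i] = number of elements equal to i)
Cumulative count: [0, 1, 2, 2, 3, 3, 5, 6, 6, 6, 6, 6, 7, 8, 10]
Sorted: [1, 2, 4, 6, 6, 7, 12, 13, 14, 14]


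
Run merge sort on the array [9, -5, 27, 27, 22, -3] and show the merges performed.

Divide and conquer:
  Merge [-5] + [27] -> [-5, 27]
  Merge [9] + [-5, 27] -> [-5, 9, 27]
  Merge [22] + [-3] -> [-3, 22]
  Merge [27] + [-3, 22] -> [-3, 22, 27]
  Merge [-5, 9, 27] + [-3, 22, 27] -> [-5, -3, 9, 22, 27, 27]


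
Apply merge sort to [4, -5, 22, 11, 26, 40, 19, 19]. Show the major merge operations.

Divide and conquer:
  Merge [4] + [-5] -> [-5, 4]
  Merge [22] + [11] -> [11, 22]
  Merge [-5, 4] + [11, 22] -> [-5, 4, 11, 22]
  Merge [26] + [40] -> [26, 40]
  Merge [19] + [19] -> [19, 19]
  Merge [26, 40] + [19, 19] -> [19, 19, 26, 40]
  Merge [-5, 4, 11, 22] + [19, 19, 26, 40] -> [-5, 4, 11, 19, 19, 22, 26, 40]


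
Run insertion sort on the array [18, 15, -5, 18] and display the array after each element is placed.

First element 18 is already 'sorted'
Insert 15: shifted 1 elements -> [15, 18, -5, 18]
Insert -5: shifted 2 elements -> [-5, 15, 18, 18]
Insert 18: shifted 0 elements -> [-5, 15, 18, 18]


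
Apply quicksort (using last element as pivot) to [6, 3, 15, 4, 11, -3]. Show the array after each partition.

Partition 1: pivot=-3 at index 0 -> [-3, 3, 15, 4, 11, 6]
Partition 2: pivot=6 at index 3 -> [-3, 3, 4, 6, 11, 15]
Partition 3: pivot=4 at index 2 -> [-3, 3, 4, 6, 11, 15]
Partition 4: pivot=15 at index 5 -> [-3, 3, 4, 6, 11, 15]


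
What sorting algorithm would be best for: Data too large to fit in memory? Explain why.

Best choice: External merge sort
Reason: Minimizes disk I/O by sequential reads/writes


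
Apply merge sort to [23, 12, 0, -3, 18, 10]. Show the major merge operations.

Divide and conquer:
  Merge [12] + [0] -> [0, 12]
  Merge [23] + [0, 12] -> [0, 12, 23]
  Merge [18] + [10] -> [10, 18]
  Merge [-3] + [10, 18] -> [-3, 10, 18]
  Merge [0, 12, 23] + [-3, 10, 18] -> [-3, 0, 10, 12, 18, 23]


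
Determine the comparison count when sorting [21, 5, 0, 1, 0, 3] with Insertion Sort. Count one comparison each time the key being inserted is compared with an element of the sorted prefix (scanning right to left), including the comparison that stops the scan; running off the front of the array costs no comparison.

Insert 5: 21 > 5 (shift), reached front = 1 comparison(s) -> [5, 21, 0, 1, 0, 3]
Insert 0: 21 > 0 (shift), 5 > 0 (shift), reached front = 2 comparison(s) -> [0, 5, 21, 1, 0, 3]
Insert 1: 21 > 1 (shift), 5 > 1 (shift), 0 <= 1 (stop) = 3 comparison(s) -> [0, 1, 5, 21, 0, 3]
Insert 0: 21 > 0 (shift), 5 > 0 (shift), 1 > 0 (shift), 0 <= 0 (stop) = 4 comparison(s) -> [0, 0, 1, 5, 21, 3]
Insert 3: 21 > 3 (shift), 5 > 3 (shift), 1 <= 3 (stop) = 3 comparison(s) -> [0, 0, 1, 3, 5, 21]
Total comparisons: 1 + 2 + 3 + 4 + 3 = 13


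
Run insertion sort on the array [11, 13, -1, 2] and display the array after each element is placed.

First element 11 is already 'sorted'
Insert 13: shifted 0 elements -> [11, 13, -1, 2]
Insert -1: shifted 2 elements -> [-1, 11, 13, 2]
Insert 2: shifted 2 elements -> [-1, 2, 11, 13]


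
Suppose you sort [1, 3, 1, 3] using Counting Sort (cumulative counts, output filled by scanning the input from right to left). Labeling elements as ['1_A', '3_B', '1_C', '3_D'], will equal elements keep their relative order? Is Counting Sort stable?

Trace Counting Sort on the labeled array (the key is the number; the letter only tracks identity):
  Counts for values 0..3: [0, 2, 0, 2]
  Cumulative counts: [0, 2, 2, 4]
  Scan right to left: place 3_D at output index 3
  Scan right to left: place 1_C at output index 1
  Scan right to left: place 3_B at output index 2
  Scan right to left: place 1_A at output index 0
  Output: [1_A, 1_C, 3_B, 3_D]
Equal keys:
  value 1: originally 1_A, 1_C; after sorting 1_A, 1_C -> order preserved
  value 3: originally 3_B, 3_D; after sorting 3_B, 3_D -> order preserved
All equal keys kept their original relative order. Counting Sort is stable: scanning the input right to left with decreasing cumulative counts places later duplicates at later output positions.
Answer: Stable


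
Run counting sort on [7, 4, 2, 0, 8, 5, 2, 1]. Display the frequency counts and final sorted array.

Count array: [1, 1, 2, 0, 1, 1, 0, 1, 1]
(count[i] = number of elements equal to i)
Cumulative count: [1, 2, 4, 4, 5, 6, 6, 7, 8]
Sorted: [0, 1, 2, 2, 4, 5, 7, 8]


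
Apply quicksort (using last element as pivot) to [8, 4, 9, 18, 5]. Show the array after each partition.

Partition 1: pivot=5 at index 1 -> [4, 5, 9, 18, 8]
Partition 2: pivot=8 at index 2 -> [4, 5, 8, 18, 9]
Partition 3: pivot=9 at index 3 -> [4, 5, 8, 9, 18]


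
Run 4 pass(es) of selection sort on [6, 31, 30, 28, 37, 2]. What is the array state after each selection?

Pass 1: Select minimum 2 at index 5, swap -> [2, 31, 30, 28, 37, 6]
Pass 2: Select minimum 6 at index 5, swap -> [2, 6, 30, 28, 37, 31]
Pass 3: Select minimum 28 at index 3, swap -> [2, 6, 28, 30, 37, 31]
Pass 4: Select minimum 30 at index 3, swap -> [2, 6, 28, 30, 37, 31]


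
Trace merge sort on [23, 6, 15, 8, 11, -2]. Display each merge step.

Divide and conquer:
  Merge [6] + [15] -> [6, 15]
  Merge [23] + [6, 15] -> [6, 15, 23]
  Merge [11] + [-2] -> [-2, 11]
  Merge [8] + [-2, 11] -> [-2, 8, 11]
  Merge [6, 15, 23] + [-2, 8, 11] -> [-2, 6, 8, 11, 15, 23]


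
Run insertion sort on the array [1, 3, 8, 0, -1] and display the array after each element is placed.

First element 1 is already 'sorted'
Insert 3: shifted 0 elements -> [1, 3, 8, 0, -1]
Insert 8: shifted 0 elements -> [1, 3, 8, 0, -1]
Insert 0: shifted 3 elements -> [0, 1, 3, 8, -1]
Insert -1: shifted 4 elements -> [-1, 0, 1, 3, 8]


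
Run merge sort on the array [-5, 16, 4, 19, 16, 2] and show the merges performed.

Divide and conquer:
  Merge [16] + [4] -> [4, 16]
  Merge [-5] + [4, 16] -> [-5, 4, 16]
  Merge [16] + [2] -> [2, 16]
  Merge [19] + [2, 16] -> [2, 16, 19]
  Merge [-5, 4, 16] + [2, 16, 19] -> [-5, 2, 4, 16, 16, 19]


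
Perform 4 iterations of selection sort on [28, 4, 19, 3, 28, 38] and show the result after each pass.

Pass 1: Select minimum 3 at index 3, swap -> [3, 4, 19, 28, 28, 38]
Pass 2: Select minimum 4 at index 1, swap -> [3, 4, 19, 28, 28, 38]
Pass 3: Select minimum 19 at index 2, swap -> [3, 4, 19, 28, 28, 38]
Pass 4: Select minimum 28 at index 3, swap -> [3, 4, 19, 28, 28, 38]


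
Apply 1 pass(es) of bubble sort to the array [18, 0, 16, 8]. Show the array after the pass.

After pass 1: [0, 16, 8, 18] (3 swaps)
Total swaps: 3


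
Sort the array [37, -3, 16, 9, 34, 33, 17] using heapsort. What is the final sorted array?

Build heap: [37, 34, 33, 9, -3, 16, 17]
Extract 37: [34, 17, 33, 9, -3, 16, 37]
Extract 34: [33, 17, 16, 9, -3, 34, 37]
Extract 33: [17, 9, 16, -3, 33, 34, 37]
Extract 17: [16, 9, -3, 17, 33, 34, 37]
Extract 16: [9, -3, 16, 17, 33, 34, 37]
Extract 9: [-3, 9, 16, 17, 33, 34, 37]


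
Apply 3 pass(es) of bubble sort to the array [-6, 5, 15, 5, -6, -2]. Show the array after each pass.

After pass 1: [-6, 5, 5, -6, -2, 15] (3 swaps)
After pass 2: [-6, 5, -6, -2, 5, 15] (2 swaps)
After pass 3: [-6, -6, -2, 5, 5, 15] (2 swaps)
Total swaps: 7


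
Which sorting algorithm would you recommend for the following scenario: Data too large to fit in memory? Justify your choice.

Best choice: External merge sort
Reason: Minimizes disk I/O by sequential reads/writes


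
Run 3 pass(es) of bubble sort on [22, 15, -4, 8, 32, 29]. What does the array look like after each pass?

After pass 1: [15, -4, 8, 22, 29, 32] (4 swaps)
After pass 2: [-4, 8, 15, 22, 29, 32] (2 swaps)
After pass 3: [-4, 8, 15, 22, 29, 32] (0 swaps)
Total swaps: 6


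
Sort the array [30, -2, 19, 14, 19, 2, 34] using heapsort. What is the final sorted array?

Build heap: [34, 19, 30, 14, -2, 2, 19]
Extract 34: [30, 19, 19, 14, -2, 2, 34]
Extract 30: [19, 14, 19, 2, -2, 30, 34]
Extract 19: [19, 14, -2, 2, 19, 30, 34]
Extract 19: [14, 2, -2, 19, 19, 30, 34]
Extract 14: [2, -2, 14, 19, 19, 30, 34]
Extract 2: [-2, 2, 14, 19, 19, 30, 34]


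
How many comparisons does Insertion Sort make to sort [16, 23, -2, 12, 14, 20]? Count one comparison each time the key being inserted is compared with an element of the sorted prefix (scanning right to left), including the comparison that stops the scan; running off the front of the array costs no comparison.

Insert 23: 16 <= 23 (stop) = 1 comparison(s) -> [16, 23, -2, 12, 14, 20]
Insert -2: 23 > -2 (shift), 16 > -2 (shift), reached front = 2 comparison(s) -> [-2, 16, 23, 12, 14, 20]
Insert 12: 23 > 12 (shift), 16 > 12 (shift), -2 <= 12 (stop) = 3 comparison(s) -> [-2, 12, 16, 23, 14, 20]
Insert 14: 23 > 14 (shift), 16 > 14 (shift), 12 <= 14 (stop) = 3 comparison(s) -> [-2, 12, 14, 16, 23, 20]
Insert 20: 23 > 20 (shift), 16 <= 20 (stop) = 2 comparison(s) -> [-2, 12, 14, 16, 20, 23]
Total comparisons: 1 + 2 + 3 + 3 + 2 = 11


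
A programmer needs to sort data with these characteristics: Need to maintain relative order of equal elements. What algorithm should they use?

Best choice: Merge sort or Insertion sort
Reason: Both are stable; quicksort and heapsort are not stable


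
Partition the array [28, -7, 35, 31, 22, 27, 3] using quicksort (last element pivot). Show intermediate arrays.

Partition 1: pivot=3 at index 1 -> [-7, 3, 35, 31, 22, 27, 28]
Partition 2: pivot=28 at index 4 -> [-7, 3, 22, 27, 28, 31, 35]
Partition 3: pivot=27 at index 3 -> [-7, 3, 22, 27, 28, 31, 35]
Partition 4: pivot=35 at index 6 -> [-7, 3, 22, 27, 28, 31, 35]


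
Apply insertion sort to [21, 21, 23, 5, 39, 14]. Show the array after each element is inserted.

First element 21 is already 'sorted'
Insert 21: shifted 0 elements -> [21, 21, 23, 5, 39, 14]
Insert 23: shifted 0 elements -> [21, 21, 23, 5, 39, 14]
Insert 5: shifted 3 elements -> [5, 21, 21, 23, 39, 14]
Insert 39: shifted 0 elements -> [5, 21, 21, 23, 39, 14]
Insert 14: shifted 4 elements -> [5, 14, 21, 21, 23, 39]


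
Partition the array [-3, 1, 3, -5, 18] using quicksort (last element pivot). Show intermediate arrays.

Partition 1: pivot=18 at index 4 -> [-3, 1, 3, -5, 18]
Partition 2: pivot=-5 at index 0 -> [-5, 1, 3, -3, 18]
Partition 3: pivot=-3 at index 1 -> [-5, -3, 3, 1, 18]
Partition 4: pivot=1 at index 2 -> [-5, -3, 1, 3, 18]


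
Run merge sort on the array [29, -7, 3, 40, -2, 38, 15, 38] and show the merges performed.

Divide and conquer:
  Merge [29] + [-7] -> [-7, 29]
  Merge [3] + [40] -> [3, 40]
  Merge [-7, 29] + [3, 40] -> [-7, 3, 29, 40]
  Merge [-2] + [38] -> [-2, 38]
  Merge [15] + [38] -> [15, 38]
  Merge [-2, 38] + [15, 38] -> [-2, 15, 38, 38]
  Merge [-7, 3, 29, 40] + [-2, 15, 38, 38] -> [-7, -2, 3, 15, 29, 38, 38, 40]


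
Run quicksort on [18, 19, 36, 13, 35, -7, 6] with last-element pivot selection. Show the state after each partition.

Partition 1: pivot=6 at index 1 -> [-7, 6, 36, 13, 35, 18, 19]
Partition 2: pivot=19 at index 4 -> [-7, 6, 13, 18, 19, 36, 35]
Partition 3: pivot=18 at index 3 -> [-7, 6, 13, 18, 19, 36, 35]
Partition 4: pivot=35 at index 5 -> [-7, 6, 13, 18, 19, 35, 36]


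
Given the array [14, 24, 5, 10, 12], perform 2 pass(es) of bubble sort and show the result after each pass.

After pass 1: [14, 5, 10, 12, 24] (3 swaps)
After pass 2: [5, 10, 12, 14, 24] (3 swaps)
Total swaps: 6


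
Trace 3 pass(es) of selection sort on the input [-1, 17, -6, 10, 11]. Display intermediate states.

Pass 1: Select minimum -6 at index 2, swap -> [-6, 17, -1, 10, 11]
Pass 2: Select minimum -1 at index 2, swap -> [-6, -1, 17, 10, 11]
Pass 3: Select minimum 10 at index 3, swap -> [-6, -1, 10, 17, 11]


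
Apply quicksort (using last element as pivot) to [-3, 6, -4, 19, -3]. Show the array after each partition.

Partition 1: pivot=-3 at index 2 -> [-3, -4, -3, 19, 6]
Partition 2: pivot=-4 at index 0 -> [-4, -3, -3, 19, 6]
Partition 3: pivot=6 at index 3 -> [-4, -3, -3, 6, 19]


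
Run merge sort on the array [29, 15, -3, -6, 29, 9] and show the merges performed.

Divide and conquer:
  Merge [15] + [-3] -> [-3, 15]
  Merge [29] + [-3, 15] -> [-3, 15, 29]
  Merge [29] + [9] -> [9, 29]
  Merge [-6] + [9, 29] -> [-6, 9, 29]
  Merge [-3, 15, 29] + [-6, 9, 29] -> [-6, -3, 9, 15, 29, 29]


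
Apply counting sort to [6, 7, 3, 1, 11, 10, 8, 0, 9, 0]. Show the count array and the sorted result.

Count array: [2, 1, 0, 1, 0, 0, 1, 1, 1, 1, 1, 1]
(count[i] = number of elements equal to i)
Cumulative count: [2, 3, 3, 4, 4, 4, 5, 6, 7, 8, 9, 10]
Sorted: [0, 0, 1, 3, 6, 7, 8, 9, 10, 11]


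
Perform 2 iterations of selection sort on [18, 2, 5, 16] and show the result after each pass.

Pass 1: Select minimum 2 at index 1, swap -> [2, 18, 5, 16]
Pass 2: Select minimum 5 at index 2, swap -> [2, 5, 18, 16]


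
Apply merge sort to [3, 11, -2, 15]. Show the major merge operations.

Divide and conquer:
  Merge [3] + [11] -> [3, 11]
  Merge [-2] + [15] -> [-2, 15]
  Merge [3, 11] + [-2, 15] -> [-2, 3, 11, 15]


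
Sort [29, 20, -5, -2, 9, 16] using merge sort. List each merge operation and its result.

Divide and conquer:
  Merge [20] + [-5] -> [-5, 20]
  Merge [29] + [-5, 20] -> [-5, 20, 29]
  Merge [9] + [16] -> [9, 16]
  Merge [-2] + [9, 16] -> [-2, 9, 16]
  Merge [-5, 20, 29] + [-2, 9, 16] -> [-5, -2, 9, 16, 20, 29]


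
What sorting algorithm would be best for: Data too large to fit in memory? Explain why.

Best choice: External merge sort
Reason: Minimizes disk I/O by sequential reads/writes


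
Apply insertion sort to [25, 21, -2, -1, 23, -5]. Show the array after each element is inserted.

First element 25 is already 'sorted'
Insert 21: shifted 1 elements -> [21, 25, -2, -1, 23, -5]
Insert -2: shifted 2 elements -> [-2, 21, 25, -1, 23, -5]
Insert -1: shifted 2 elements -> [-2, -1, 21, 25, 23, -5]
Insert 23: shifted 1 elements -> [-2, -1, 21, 23, 25, -5]
Insert -5: shifted 5 elements -> [-5, -2, -1, 21, 23, 25]


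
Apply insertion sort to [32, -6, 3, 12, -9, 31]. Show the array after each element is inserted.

First element 32 is already 'sorted'
Insert -6: shifted 1 elements -> [-6, 32, 3, 12, -9, 31]
Insert 3: shifted 1 elements -> [-6, 3, 32, 12, -9, 31]
Insert 12: shifted 1 elements -> [-6, 3, 12, 32, -9, 31]
Insert -9: shifted 4 elements -> [-9, -6, 3, 12, 32, 31]
Insert 31: shifted 1 elements -> [-9, -6, 3, 12, 31, 32]


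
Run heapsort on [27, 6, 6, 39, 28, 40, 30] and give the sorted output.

Build heap: [40, 39, 30, 6, 28, 6, 27]
Extract 40: [39, 28, 30, 6, 27, 6, 40]
Extract 39: [30, 28, 6, 6, 27, 39, 40]
Extract 30: [28, 27, 6, 6, 30, 39, 40]
Extract 28: [27, 6, 6, 28, 30, 39, 40]
Extract 27: [6, 6, 27, 28, 30, 39, 40]
Extract 6: [6, 6, 27, 28, 30, 39, 40]


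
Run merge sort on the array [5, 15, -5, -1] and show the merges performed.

Divide and conquer:
  Merge [5] + [15] -> [5, 15]
  Merge [-5] + [-1] -> [-5, -1]
  Merge [5, 15] + [-5, -1] -> [-5, -1, 5, 15]


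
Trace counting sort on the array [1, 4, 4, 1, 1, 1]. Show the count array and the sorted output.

Count array: [0, 4, 0, 0, 2]
(count[i] = number of elements equal to i)
Cumulative count: [0, 4, 4, 4, 6]
Sorted: [1, 1, 1, 1, 4, 4]


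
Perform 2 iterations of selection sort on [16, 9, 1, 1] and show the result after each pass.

Pass 1: Select minimum 1 at index 2, swap -> [1, 9, 16, 1]
Pass 2: Select minimum 1 at index 3, swap -> [1, 1, 16, 9]


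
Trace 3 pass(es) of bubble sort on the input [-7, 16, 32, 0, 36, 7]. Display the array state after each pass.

After pass 1: [-7, 16, 0, 32, 7, 36] (2 swaps)
After pass 2: [-7, 0, 16, 7, 32, 36] (2 swaps)
After pass 3: [-7, 0, 7, 16, 32, 36] (1 swaps)
Total swaps: 5


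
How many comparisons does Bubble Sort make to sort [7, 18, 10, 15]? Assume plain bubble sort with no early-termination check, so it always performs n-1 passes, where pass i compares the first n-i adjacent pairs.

Pass 1: compare adjacent pairs (0,1)..(2,3) = 3 comparison(s), 2 swap(s) -> [7, 10, 15, 18]
Pass 2: compare adjacent pairs (0,1)..(1,2) = 2 comparison(s), 0 swap(s) -> [7, 10, 15, 18]
Pass 3: compare adjacent pairs (0,1)..(0,1) = 1 comparison(s), 0 swap(s) -> [7, 10, 15, 18]
Total comparisons: 3 + 2 + 1 = 6


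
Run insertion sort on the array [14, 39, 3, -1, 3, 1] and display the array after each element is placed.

First element 14 is already 'sorted'
Insert 39: shifted 0 elements -> [14, 39, 3, -1, 3, 1]
Insert 3: shifted 2 elements -> [3, 14, 39, -1, 3, 1]
Insert -1: shifted 3 elements -> [-1, 3, 14, 39, 3, 1]
Insert 3: shifted 2 elements -> [-1, 3, 3, 14, 39, 1]
Insert 1: shifted 4 elements -> [-1, 1, 3, 3, 14, 39]


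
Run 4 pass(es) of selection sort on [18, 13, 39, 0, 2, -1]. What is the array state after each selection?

Pass 1: Select minimum -1 at index 5, swap -> [-1, 13, 39, 0, 2, 18]
Pass 2: Select minimum 0 at index 3, swap -> [-1, 0, 39, 13, 2, 18]
Pass 3: Select minimum 2 at index 4, swap -> [-1, 0, 2, 13, 39, 18]
Pass 4: Select minimum 13 at index 3, swap -> [-1, 0, 2, 13, 39, 18]


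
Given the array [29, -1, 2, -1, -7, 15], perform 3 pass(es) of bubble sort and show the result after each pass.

After pass 1: [-1, 2, -1, -7, 15, 29] (5 swaps)
After pass 2: [-1, -1, -7, 2, 15, 29] (2 swaps)
After pass 3: [-1, -7, -1, 2, 15, 29] (1 swaps)
Total swaps: 8


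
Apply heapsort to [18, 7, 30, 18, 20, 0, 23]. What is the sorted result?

Build heap: [30, 20, 23, 18, 7, 0, 18]
Extract 30: [23, 20, 18, 18, 7, 0, 30]
Extract 23: [20, 18, 18, 0, 7, 23, 30]
Extract 20: [18, 7, 18, 0, 20, 23, 30]
Extract 18: [18, 7, 0, 18, 20, 23, 30]
Extract 18: [7, 0, 18, 18, 20, 23, 30]
Extract 7: [0, 7, 18, 18, 20, 23, 30]


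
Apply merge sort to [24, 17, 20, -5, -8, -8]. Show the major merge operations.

Divide and conquer:
  Merge [17] + [20] -> [17, 20]
  Merge [24] + [17, 20] -> [17, 20, 24]
  Merge [-8] + [-8] -> [-8, -8]
  Merge [-5] + [-8, -8] -> [-8, -8, -5]
  Merge [17, 20, 24] + [-8, -8, -5] -> [-8, -8, -5, 17, 20, 24]


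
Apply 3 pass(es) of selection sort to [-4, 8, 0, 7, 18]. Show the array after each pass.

Pass 1: Select minimum -4 at index 0, swap -> [-4, 8, 0, 7, 18]
Pass 2: Select minimum 0 at index 2, swap -> [-4, 0, 8, 7, 18]
Pass 3: Select minimum 7 at index 3, swap -> [-4, 0, 7, 8, 18]


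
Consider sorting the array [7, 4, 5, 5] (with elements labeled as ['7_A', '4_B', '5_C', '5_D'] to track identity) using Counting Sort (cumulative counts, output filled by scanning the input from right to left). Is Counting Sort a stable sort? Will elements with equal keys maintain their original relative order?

Trace Counting Sort on the labeled array (the key is the number; the letter only tracks identity):
  Counts for values 0..7: [0, 0, 0, 0, 1, 2, 0, 1]
  Cumulative counts: [0, 0, 0, 0, 1, 3, 3, 4]
  Scan right to left: place 5_D at output index 2
  Scan right to left: place 5_C at output index 1
  Scan right to left: place 4_B at output index 0
  Scan right to left: place 7_A at output index 3
  Output: [4_B, 5_C, 5_D, 7_A]
Equal keys:
  value 5: originally 5_C, 5_D; after sorting 5_C, 5_D -> order preserved
All equal keys kept their original relative order. Counting Sort is stable: scanning the input right to left with decreasing cumulative counts places later duplicates at later output positions.
Answer: Stable


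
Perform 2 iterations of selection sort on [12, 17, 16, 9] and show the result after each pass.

Pass 1: Select minimum 9 at index 3, swap -> [9, 17, 16, 12]
Pass 2: Select minimum 12 at index 3, swap -> [9, 12, 16, 17]


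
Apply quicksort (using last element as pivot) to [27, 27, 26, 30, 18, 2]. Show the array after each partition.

Partition 1: pivot=2 at index 0 -> [2, 27, 26, 30, 18, 27]
Partition 2: pivot=27 at index 4 -> [2, 27, 26, 18, 27, 30]
Partition 3: pivot=18 at index 1 -> [2, 18, 26, 27, 27, 30]
Partition 4: pivot=27 at index 3 -> [2, 18, 26, 27, 27, 30]


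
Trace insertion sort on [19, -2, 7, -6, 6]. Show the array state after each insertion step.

First element 19 is already 'sorted'
Insert -2: shifted 1 elements -> [-2, 19, 7, -6, 6]
Insert 7: shifted 1 elements -> [-2, 7, 19, -6, 6]
Insert -6: shifted 3 elements -> [-6, -2, 7, 19, 6]
Insert 6: shifted 2 elements -> [-6, -2, 6, 7, 19]


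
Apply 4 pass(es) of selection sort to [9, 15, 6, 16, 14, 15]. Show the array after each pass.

Pass 1: Select minimum 6 at index 2, swap -> [6, 15, 9, 16, 14, 15]
Pass 2: Select minimum 9 at index 2, swap -> [6, 9, 15, 16, 14, 15]
Pass 3: Select minimum 14 at index 4, swap -> [6, 9, 14, 16, 15, 15]
Pass 4: Select minimum 15 at index 4, swap -> [6, 9, 14, 15, 16, 15]


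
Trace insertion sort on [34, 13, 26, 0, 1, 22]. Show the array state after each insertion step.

First element 34 is already 'sorted'
Insert 13: shifted 1 elements -> [13, 34, 26, 0, 1, 22]
Insert 26: shifted 1 elements -> [13, 26, 34, 0, 1, 22]
Insert 0: shifted 3 elements -> [0, 13, 26, 34, 1, 22]
Insert 1: shifted 3 elements -> [0, 1, 13, 26, 34, 22]
Insert 22: shifted 2 elements -> [0, 1, 13, 22, 26, 34]


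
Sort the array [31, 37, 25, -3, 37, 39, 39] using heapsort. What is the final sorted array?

Build heap: [39, 37, 39, -3, 37, 25, 31]
Extract 39: [39, 37, 31, -3, 37, 25, 39]
Extract 39: [37, 37, 31, -3, 25, 39, 39]
Extract 37: [37, 25, 31, -3, 37, 39, 39]
Extract 37: [31, 25, -3, 37, 37, 39, 39]
Extract 31: [25, -3, 31, 37, 37, 39, 39]
Extract 25: [-3, 25, 31, 37, 37, 39, 39]


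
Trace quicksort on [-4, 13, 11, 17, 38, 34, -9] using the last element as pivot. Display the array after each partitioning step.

Partition 1: pivot=-9 at index 0 -> [-9, 13, 11, 17, 38, 34, -4]
Partition 2: pivot=-4 at index 1 -> [-9, -4, 11, 17, 38, 34, 13]
Partition 3: pivot=13 at index 3 -> [-9, -4, 11, 13, 38, 34, 17]
Partition 4: pivot=17 at index 4 -> [-9, -4, 11, 13, 17, 34, 38]
Partition 5: pivot=38 at index 6 -> [-9, -4, 11, 13, 17, 34, 38]


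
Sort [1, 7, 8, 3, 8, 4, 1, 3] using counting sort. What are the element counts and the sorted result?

Count array: [0, 2, 0, 2, 1, 0, 0, 1, 2]
(count[i] = number of elements equal to i)
Cumulative count: [0, 2, 2, 4, 5, 5, 5, 6, 8]
Sorted: [1, 1, 3, 3, 4, 7, 8, 8]


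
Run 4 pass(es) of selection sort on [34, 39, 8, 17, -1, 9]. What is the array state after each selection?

Pass 1: Select minimum -1 at index 4, swap -> [-1, 39, 8, 17, 34, 9]
Pass 2: Select minimum 8 at index 2, swap -> [-1, 8, 39, 17, 34, 9]
Pass 3: Select minimum 9 at index 5, swap -> [-1, 8, 9, 17, 34, 39]
Pass 4: Select minimum 17 at index 3, swap -> [-1, 8, 9, 17, 34, 39]


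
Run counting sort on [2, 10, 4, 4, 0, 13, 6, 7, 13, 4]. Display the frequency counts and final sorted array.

Count array: [1, 0, 1, 0, 3, 0, 1, 1, 0, 0, 1, 0, 0, 2]
(count[i] = number of elements equal to i)
Cumulative count: [1, 1, 2, 2, 5, 5, 6, 7, 7, 7, 8, 8, 8, 10]
Sorted: [0, 2, 4, 4, 4, 6, 7, 10, 13, 13]


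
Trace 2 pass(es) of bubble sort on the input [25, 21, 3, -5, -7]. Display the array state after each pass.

After pass 1: [21, 3, -5, -7, 25] (4 swaps)
After pass 2: [3, -5, -7, 21, 25] (3 swaps)
Total swaps: 7


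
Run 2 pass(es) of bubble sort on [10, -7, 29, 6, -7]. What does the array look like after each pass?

After pass 1: [-7, 10, 6, -7, 29] (3 swaps)
After pass 2: [-7, 6, -7, 10, 29] (2 swaps)
Total swaps: 5


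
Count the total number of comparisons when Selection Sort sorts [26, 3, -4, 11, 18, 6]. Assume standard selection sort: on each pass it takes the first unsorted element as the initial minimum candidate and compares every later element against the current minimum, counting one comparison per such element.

Pass 1: scan indices 1..5 for the minimum = 5 comparison(s); min is -4, place at index 0 -> [-4, 3, 26, 11, 18, 6]
Pass 2: scan indices 2..5 for the minimum = 4 comparison(s); min is 3, place at index 1 -> [-4, 3, 26, 11, 18, 6]
Pass 3: scan indices 3..5 for the minimum = 3 comparison(s); min is 6, place at index 2 -> [-4, 3, 6, 11, 18, 26]
Pass 4: scan indices 4..5 for the minimum = 2 comparison(s); min is 11, place at index 3 -> [-4, 3, 6, 11, 18, 26]
Pass 5: scan indices 5..5 for the minimum = 1 comparison(s); min is 18, place at index 4 -> [-4, 3, 6, 11, 18, 26]
Selection sort always scans the whole unsorted suffix, so the count is (n-1) + (n-2) + ... + 1 = n(n-1)/2 = 6*5/2 = 15 regardless of the input order.
Total comparisons: 5 + 4 + 3 + 2 + 1 = 15


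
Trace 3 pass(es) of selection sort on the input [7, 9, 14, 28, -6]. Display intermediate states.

Pass 1: Select minimum -6 at index 4, swap -> [-6, 9, 14, 28, 7]
Pass 2: Select minimum 7 at index 4, swap -> [-6, 7, 14, 28, 9]
Pass 3: Select minimum 9 at index 4, swap -> [-6, 7, 9, 28, 14]


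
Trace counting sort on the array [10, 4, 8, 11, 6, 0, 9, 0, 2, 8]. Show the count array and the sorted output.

Count array: [2, 0, 1, 0, 1, 0, 1, 0, 2, 1, 1, 1]
(count[i] = number of elements equal to i)
Cumulative count: [2, 2, 3, 3, 4, 4, 5, 5, 7, 8, 9, 10]
Sorted: [0, 0, 2, 4, 6, 8, 8, 9, 10, 11]


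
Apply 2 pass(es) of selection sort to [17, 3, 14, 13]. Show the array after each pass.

Pass 1: Select minimum 3 at index 1, swap -> [3, 17, 14, 13]
Pass 2: Select minimum 13 at index 3, swap -> [3, 13, 14, 17]


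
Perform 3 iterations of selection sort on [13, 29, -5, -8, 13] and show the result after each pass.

Pass 1: Select minimum -8 at index 3, swap -> [-8, 29, -5, 13, 13]
Pass 2: Select minimum -5 at index 2, swap -> [-8, -5, 29, 13, 13]
Pass 3: Select minimum 13 at index 3, swap -> [-8, -5, 13, 29, 13]


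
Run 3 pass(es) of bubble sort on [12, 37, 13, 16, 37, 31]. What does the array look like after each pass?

After pass 1: [12, 13, 16, 37, 31, 37] (3 swaps)
After pass 2: [12, 13, 16, 31, 37, 37] (1 swaps)
After pass 3: [12, 13, 16, 31, 37, 37] (0 swaps)
Total swaps: 4


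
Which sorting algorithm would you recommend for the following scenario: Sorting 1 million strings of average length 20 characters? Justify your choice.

Best choice: MSD radix sort or Mergesort
Reason: MSD radix sort is a non-comparison sort that buckets the strings by successive character positions, running in time proportional to the total number of characters examined rather than O(n log n) string comparisons; mergesort is a stable O(n log n)-comparison alternative that works for arbitrary variable-length keys


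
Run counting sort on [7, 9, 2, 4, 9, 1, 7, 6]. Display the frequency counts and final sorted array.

Count array: [0, 1, 1, 0, 1, 0, 1, 2, 0, 2]
(count[i] = number of elements equal to i)
Cumulative count: [0, 1, 2, 2, 3, 3, 4, 6, 6, 8]
Sorted: [1, 2, 4, 6, 7, 7, 9, 9]


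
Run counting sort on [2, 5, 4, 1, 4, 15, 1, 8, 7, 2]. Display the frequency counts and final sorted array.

Count array: [0, 2, 2, 0, 2, 1, 0, 1, 1, 0, 0, 0, 0, 0, 0, 1]
(count[i] = number of elements equal to i)
Cumulative count: [0, 2, 4, 4, 6, 7, 7, 8, 9, 9, 9, 9, 9, 9, 9, 10]
Sorted: [1, 1, 2, 2, 4, 4, 5, 7, 8, 15]


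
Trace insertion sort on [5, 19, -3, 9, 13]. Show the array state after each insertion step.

First element 5 is already 'sorted'
Insert 19: shifted 0 elements -> [5, 19, -3, 9, 13]
Insert -3: shifted 2 elements -> [-3, 5, 19, 9, 13]
Insert 9: shifted 1 elements -> [-3, 5, 9, 19, 13]
Insert 13: shifted 1 elements -> [-3, 5, 9, 13, 19]


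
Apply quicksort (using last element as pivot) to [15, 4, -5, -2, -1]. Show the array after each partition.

Partition 1: pivot=-1 at index 2 -> [-5, -2, -1, 4, 15]
Partition 2: pivot=-2 at index 1 -> [-5, -2, -1, 4, 15]
Partition 3: pivot=15 at index 4 -> [-5, -2, -1, 4, 15]


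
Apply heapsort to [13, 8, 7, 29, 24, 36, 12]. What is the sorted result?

Build heap: [36, 29, 13, 8, 24, 7, 12]
Extract 36: [29, 24, 13, 8, 12, 7, 36]
Extract 29: [24, 12, 13, 8, 7, 29, 36]
Extract 24: [13, 12, 7, 8, 24, 29, 36]
Extract 13: [12, 8, 7, 13, 24, 29, 36]
Extract 12: [8, 7, 12, 13, 24, 29, 36]
Extract 8: [7, 8, 12, 13, 24, 29, 36]


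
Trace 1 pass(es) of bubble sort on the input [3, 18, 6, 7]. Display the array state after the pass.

After pass 1: [3, 6, 7, 18] (2 swaps)
Total swaps: 2


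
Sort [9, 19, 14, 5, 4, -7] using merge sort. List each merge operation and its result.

Divide and conquer:
  Merge [19] + [14] -> [14, 19]
  Merge [9] + [14, 19] -> [9, 14, 19]
  Merge [4] + [-7] -> [-7, 4]
  Merge [5] + [-7, 4] -> [-7, 4, 5]
  Merge [9, 14, 19] + [-7, 4, 5] -> [-7, 4, 5, 9, 14, 19]


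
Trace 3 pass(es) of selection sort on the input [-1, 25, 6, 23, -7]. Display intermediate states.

Pass 1: Select minimum -7 at index 4, swap -> [-7, 25, 6, 23, -1]
Pass 2: Select minimum -1 at index 4, swap -> [-7, -1, 6, 23, 25]
Pass 3: Select minimum 6 at index 2, swap -> [-7, -1, 6, 23, 25]


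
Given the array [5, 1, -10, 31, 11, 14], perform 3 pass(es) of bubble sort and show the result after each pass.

After pass 1: [1, -10, 5, 11, 14, 31] (4 swaps)
After pass 2: [-10, 1, 5, 11, 14, 31] (1 swaps)
After pass 3: [-10, 1, 5, 11, 14, 31] (0 swaps)
Total swaps: 5
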